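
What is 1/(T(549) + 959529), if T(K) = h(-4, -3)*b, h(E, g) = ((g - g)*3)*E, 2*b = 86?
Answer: 1/959529 ≈ 1.0422e-6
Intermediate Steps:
b = 43 (b = (1/2)*86 = 43)
h(E, g) = 0 (h(E, g) = (0*3)*E = 0*E = 0)
T(K) = 0 (T(K) = 0*43 = 0)
1/(T(549) + 959529) = 1/(0 + 959529) = 1/959529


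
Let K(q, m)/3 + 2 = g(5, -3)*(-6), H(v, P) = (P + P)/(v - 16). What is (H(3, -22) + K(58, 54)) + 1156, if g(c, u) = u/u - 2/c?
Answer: 74268/65 ≈ 1142.6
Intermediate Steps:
H(v, P) = 2*P/(-16 + v) (H(v, P) = (2*P)/(-16 + v) = 2*P/(-16 + v))
g(c, u) = 1 - 2/c
K(q, m) = -84/5 (K(q, m) = -6 + 3*(((-2 + 5)/5)*(-6)) = -6 + 3*(((⅕)*3)*(-6)) = -6 + 3*((⅗)*(-6)) = -6 + 3*(-18/5) = -6 - 54/5 = -84/5)
(H(3, -22) + K(58, 54)) + 1156 = (2*(-22)/(-16 + 3) - 84/5) + 1156 = (2*(-22)/(-13) - 84/5) + 1156 = (2*(-22)*(-1/13) - 84/5) + 1156 = (44/13 - 84/5) + 1156 = -872/65 + 1156 = 74268/65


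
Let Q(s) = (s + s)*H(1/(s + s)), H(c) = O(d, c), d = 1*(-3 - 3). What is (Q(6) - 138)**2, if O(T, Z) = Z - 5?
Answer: 38809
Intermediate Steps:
d = -6 (d = 1*(-6) = -6)
O(T, Z) = -5 + Z (O(T, Z) = Z - 1*5 = Z - 5 = -5 + Z)
H(c) = -5 + c
Q(s) = 2*s*(-5 + 1/(2*s)) (Q(s) = (s + s)*(-5 + 1/(s + s)) = (2*s)*(-5 + 1/(2*s)) = 2*s*(-5 + 1/(2*s)))
(Q(6) - 138)**2 = ((1 - 10*6) - 138)**2 = ((1 - 60) - 138)**2 = (-59 - 138)**2 = (-197)**2 = 38809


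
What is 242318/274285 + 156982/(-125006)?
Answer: -911900283/2449090765 ≈ -0.37234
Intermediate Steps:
242318/274285 + 156982/(-125006) = 242318*(1/274285) + 156982*(-1/125006) = 242318/274285 - 11213/8929 = -911900283/2449090765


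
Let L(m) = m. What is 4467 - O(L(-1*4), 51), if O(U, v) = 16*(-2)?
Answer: 4499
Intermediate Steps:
O(U, v) = -32
4467 - O(L(-1*4), 51) = 4467 - 1*(-32) = 4467 + 32 = 4499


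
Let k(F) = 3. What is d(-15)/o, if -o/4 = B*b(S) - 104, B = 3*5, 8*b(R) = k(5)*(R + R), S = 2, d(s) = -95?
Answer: -95/326 ≈ -0.29141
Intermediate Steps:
b(R) = 3*R/4 (b(R) = (3*(R + R))/8 = (3*(2*R))/8 = (6*R)/8 = 3*R/4)
B = 15
o = 326 (o = -4*(15*((¾)*2) - 104) = -4*(15*(3/2) - 104) = -4*(45/2 - 104) = -4*(-163/2) = 326)
d(-15)/o = -95/326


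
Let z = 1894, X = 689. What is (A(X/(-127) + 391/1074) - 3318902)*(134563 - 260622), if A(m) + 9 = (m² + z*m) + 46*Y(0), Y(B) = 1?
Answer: 7806002049547217420653/18604414404 ≈ 4.1958e+11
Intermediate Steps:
A(m) = 37 + m² + 1894*m (A(m) = -9 + ((m² + 1894*m) + 46*1) = -9 + ((m² + 1894*m) + 46) = -9 + (46 + m² + 1894*m) = 37 + m² + 1894*m)
(A(X/(-127) + 391/1074) - 3318902)*(134563 - 260622) = ((37 + (689/(-127) + 391/1074)² + 1894*(689/(-127) + 391/1074)) - 3318902)*(134563 - 260622) = ((37 + (689*(-1/127) + 391*(1/1074))² + 1894*(689*(-1/127) + 391*(1/1074))) - 3318902)*(-126059) = ((37 + (-689/127 + 391/1074)² + 1894*(-689/127 + 391/1074)) - 3318902)*(-126059) = ((37 + (-690329/136398)² + 1894*(-690329/136398)) - 3318902)*(-126059) = ((37 + 476554128241/18604414404 - 653741563/68199) - 3318902)*(-126059) = (-177173165958959/18604414404 - 3318902)*(-126059) = -61923401340223367/18604414404*(-126059) = 7806002049547217420653/18604414404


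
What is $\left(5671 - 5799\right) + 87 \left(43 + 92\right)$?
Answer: $11617$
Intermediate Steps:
$\left(5671 - 5799\right) + 87 \left(43 + 92\right) = -128 + 87 \cdot 135 = -128 + 11745 = 11617$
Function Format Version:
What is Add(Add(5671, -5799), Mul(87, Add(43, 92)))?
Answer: 11617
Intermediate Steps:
Add(Add(5671, -5799), Mul(87, Add(43, 92))) = Add(-128, Mul(87, 135)) = Add(-128, 11745) = 11617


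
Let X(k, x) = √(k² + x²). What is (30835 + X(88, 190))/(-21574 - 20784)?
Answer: -30835/42358 - √10961/21179 ≈ -0.73291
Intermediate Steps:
(30835 + X(88, 190))/(-21574 - 20784) = (30835 + √(88² + 190²))/(-21574 - 20784) = (30835 + √(7744 + 36100))/(-42358) = (30835 + √43844)*(-1/42358) = (30835 + 2*√10961)*(-1/42358) = -30835/42358 - √10961/21179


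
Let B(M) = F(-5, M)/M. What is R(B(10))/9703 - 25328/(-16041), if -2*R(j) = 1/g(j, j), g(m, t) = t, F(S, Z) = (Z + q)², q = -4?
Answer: 2949064273/1867749876 ≈ 1.5789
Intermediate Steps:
F(S, Z) = (-4 + Z)² (F(S, Z) = (Z - 4)² = (-4 + Z)²)
B(M) = (-4 + M)²/M
R(j) = -1/(2*j)
R(B(10))/9703 - 25328/(-16041) = -10/(-4 + 10)²/2/9703 - 25328/(-16041) = -1/(2*((⅒)*6²))*(1/9703) - 25328*(-1/16041) = -1/(2*((⅒)*36))*(1/9703) + 25328/16041 = -1/(2*18/5)*(1/9703) + 25328/16041 = -½*5/18*(1/9703) + 25328/16041 = -5/36*1/9703 + 25328/16041 = -5/349308 + 25328/16041 = 2949064273/1867749876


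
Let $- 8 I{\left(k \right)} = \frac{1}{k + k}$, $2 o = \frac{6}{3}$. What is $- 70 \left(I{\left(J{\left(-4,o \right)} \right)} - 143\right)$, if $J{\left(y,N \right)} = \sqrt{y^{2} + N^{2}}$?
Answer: $10010 + \frac{35 \sqrt{17}}{136} \approx 10011.0$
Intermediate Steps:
$o = 1$ ($o = \frac{6 \cdot \frac{1}{3}}{2} = \frac{1}{2} \cdot 2 = 1$)
$J{\left(y,N \right)} = \sqrt{N^{2} + y^{2}}$
$I{\left(k \right)} = - \frac{1}{16 k}$ ($I{\left(k \right)} = - \frac{1}{8 \left(k + k\right)} = - \frac{1}{8 \cdot 2 k} = - \frac{\frac{1}{2} \frac{1}{k}}{8} = - \frac{1}{16 k}$)
$- 70 \left(I{\left(J{\left(-4,o \right)} \right)} - 143\right) = - 70 \left(- \frac{1}{16 \sqrt{1^{2} + \left(-4\right)^{2}}} - 143\right) = - 70 \left(- \frac{1}{16 \sqrt{1 + 16}} - 143\right) = - 70 \left(- \frac{1}{16 \sqrt{17}} - 143\right) = - 70 \left(- \frac{\frac{1}{17} \sqrt{17}}{16} - 143\right) = - 70 \left(- \frac{\sqrt{17}}{272} - 143\right) = - 70 \left(-143 - \frac{\sqrt{17}}{272}\right) = 10010 + \frac{35 \sqrt{17}}{136}$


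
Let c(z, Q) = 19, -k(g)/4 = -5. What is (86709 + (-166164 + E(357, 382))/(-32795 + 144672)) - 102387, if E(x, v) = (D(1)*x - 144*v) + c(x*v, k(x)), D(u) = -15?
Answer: -103190242/6581 ≈ -15680.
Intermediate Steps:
k(g) = 20 (k(g) = -4*(-5) = 20)
E(x, v) = 19 - 144*v - 15*x (E(x, v) = (-15*x - 144*v) + 19 = (-144*v - 15*x) + 19 = 19 - 144*v - 15*x)
(86709 + (-166164 + E(357, 382))/(-32795 + 144672)) - 102387 = (86709 + (-166164 + (19 - 144*382 - 15*357))/(-32795 + 144672)) - 102387 = (86709 + (-166164 + (19 - 55008 - 5355))/111877) - 102387 = (86709 + (-166164 - 60344)*(1/111877)) - 102387 = (86709 - 226508*1/111877) - 102387 = (86709 - 13324/6581) - 102387 = 570618605/6581 - 102387 = -103190242/6581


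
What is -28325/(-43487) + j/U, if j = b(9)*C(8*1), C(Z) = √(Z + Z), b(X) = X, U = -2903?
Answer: 80661943/126242761 ≈ 0.63894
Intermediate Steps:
C(Z) = √2*√Z (C(Z) = √(2*Z) = √2*√Z)
j = 36 (j = 9*(√2*√(8*1)) = 9*(√2*√8) = 9*(√2*(2*√2)) = 9*4 = 36)
-28325/(-43487) + j/U = -28325/(-43487) + 36/(-2903) = -28325*(-1/43487) + 36*(-1/2903) = 28325/43487 - 36/2903 = 80661943/126242761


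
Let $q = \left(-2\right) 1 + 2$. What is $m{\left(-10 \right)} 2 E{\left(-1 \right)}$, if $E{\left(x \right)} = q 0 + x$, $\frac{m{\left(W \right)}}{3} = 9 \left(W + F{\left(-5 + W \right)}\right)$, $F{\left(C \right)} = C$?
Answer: $1350$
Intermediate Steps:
$m{\left(W \right)} = -135 + 54 W$ ($m{\left(W \right)} = 3 \cdot 9 \left(W + \left(-5 + W\right)\right) = 3 \cdot 9 \left(-5 + 2 W\right) = 3 \left(-45 + 18 W\right) = -135 + 54 W$)
$q = 0$ ($q = -2 + 2 = 0$)
$E{\left(x \right)} = x$ ($E{\left(x \right)} = 0 \cdot 0 + x = 0 + x = x$)
$m{\left(-10 \right)} 2 E{\left(-1 \right)} = \left(-135 + 54 \left(-10\right)\right) 2 \left(-1\right) = \left(-135 - 540\right) 2 \left(-1\right) = \left(-675\right) 2 \left(-1\right) = \left(-1350\right) \left(-1\right) = 1350$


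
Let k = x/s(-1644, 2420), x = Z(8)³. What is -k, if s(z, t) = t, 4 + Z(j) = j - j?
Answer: 16/605 ≈ 0.026446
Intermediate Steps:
Z(j) = -4 (Z(j) = -4 + (j - j) = -4 + 0 = -4)
x = -64 (x = (-4)³ = -64)
k = -16/605 (k = -64/2420 = -64*1/2420 = -16/605 ≈ -0.026446)
-k = -1*(-16/605) = 16/605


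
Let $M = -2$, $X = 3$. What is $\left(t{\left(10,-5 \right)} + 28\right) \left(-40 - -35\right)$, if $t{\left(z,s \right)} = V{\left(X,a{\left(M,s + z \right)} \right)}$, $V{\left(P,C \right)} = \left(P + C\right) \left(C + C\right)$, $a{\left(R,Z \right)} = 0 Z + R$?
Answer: $-120$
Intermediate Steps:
$a{\left(R,Z \right)} = R$ ($a{\left(R,Z \right)} = 0 + R = R$)
$V{\left(P,C \right)} = 2 C \left(C + P\right)$ ($V{\left(P,C \right)} = \left(C + P\right) 2 C = 2 C \left(C + P\right)$)
$t{\left(z,s \right)} = -4$ ($t{\left(z,s \right)} = 2 \left(-2\right) \left(-2 + 3\right) = 2 \left(-2\right) 1 = -4$)
$\left(t{\left(10,-5 \right)} + 28\right) \left(-40 - -35\right) = \left(-4 + 28\right) \left(-40 - -35\right) = 24 \left(-40 + 35\right) = 24 \left(-5\right) = -120$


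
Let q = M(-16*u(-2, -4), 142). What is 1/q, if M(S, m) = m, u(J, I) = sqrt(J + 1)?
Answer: 1/142 ≈ 0.0070423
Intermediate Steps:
u(J, I) = sqrt(1 + J)
q = 142
1/q = 1/142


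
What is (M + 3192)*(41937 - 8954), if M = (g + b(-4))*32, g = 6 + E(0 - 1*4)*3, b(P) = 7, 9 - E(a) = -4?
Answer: 160165448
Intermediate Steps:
E(a) = 13 (E(a) = 9 - 1*(-4) = 9 + 4 = 13)
g = 45 (g = 6 + 13*3 = 6 + 39 = 45)
M = 1664 (M = (45 + 7)*32 = 52*32 = 1664)
(M + 3192)*(41937 - 8954) = (1664 + 3192)*(41937 - 8954) = 4856*32983 = 160165448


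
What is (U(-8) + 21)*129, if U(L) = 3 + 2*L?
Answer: 1032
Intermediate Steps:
(U(-8) + 21)*129 = ((3 + 2*(-8)) + 21)*129 = ((3 - 16) + 21)*129 = (-13 + 21)*129 = 8*129 = 1032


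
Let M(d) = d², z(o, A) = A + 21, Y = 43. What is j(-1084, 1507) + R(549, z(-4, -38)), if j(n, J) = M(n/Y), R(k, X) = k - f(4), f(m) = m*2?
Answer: 2175365/1849 ≈ 1176.5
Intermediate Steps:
f(m) = 2*m
z(o, A) = 21 + A
R(k, X) = -8 + k (R(k, X) = k - 2*4 = k - 1*8 = k - 8 = -8 + k)
j(n, J) = n²/1849 (j(n, J) = (n/43)² = n²/1849)
j(-1084, 1507) + R(549, z(-4, -38)) = (1/1849)*(-1084)² + (-8 + 549) = (1/1849)*1175056 + 541 = 1175056/1849 + 541 = 2175365/1849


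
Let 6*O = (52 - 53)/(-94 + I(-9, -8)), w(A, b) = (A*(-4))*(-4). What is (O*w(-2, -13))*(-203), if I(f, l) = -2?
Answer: 203/18 ≈ 11.278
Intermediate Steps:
w(A, b) = 16*A (w(A, b) = -4*A*(-4) = 16*A)
O = 1/576 (O = ((52 - 53)/(-94 - 2))/6 = (-1/(-96))/6 = (-1*(-1/96))/6 = (⅙)*(1/96) = 1/576 ≈ 0.0017361)
(O*w(-2, -13))*(-203) = ((16*(-2))/576)*(-203) = ((1/576)*(-32))*(-203) = -1/18*(-203) = 203/18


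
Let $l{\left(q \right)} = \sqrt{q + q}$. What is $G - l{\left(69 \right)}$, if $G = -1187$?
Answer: $-1187 - \sqrt{138} \approx -1198.7$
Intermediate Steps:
$l{\left(q \right)} = \sqrt{2} \sqrt{q}$ ($l{\left(q \right)} = \sqrt{2 q} = \sqrt{2} \sqrt{q}$)
$G - l{\left(69 \right)} = -1187 - \sqrt{2} \sqrt{69} = -1187 - \sqrt{138}$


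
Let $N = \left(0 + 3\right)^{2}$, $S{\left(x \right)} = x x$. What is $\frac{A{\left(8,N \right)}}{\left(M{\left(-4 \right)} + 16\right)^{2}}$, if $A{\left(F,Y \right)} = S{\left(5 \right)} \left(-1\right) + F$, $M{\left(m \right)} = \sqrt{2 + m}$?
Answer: $- \frac{17}{\left(16 + i \sqrt{2}\right)^{2}} \approx -0.06487 + 0.011558 i$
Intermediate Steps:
$S{\left(x \right)} = x^{2}$
$N = 9$ ($N = 3^{2} = 9$)
$A{\left(F,Y \right)} = -25 + F$ ($A{\left(F,Y \right)} = 5^{2} \left(-1\right) + F = 25 \left(-1\right) + F = -25 + F$)
$\frac{A{\left(8,N \right)}}{\left(M{\left(-4 \right)} + 16\right)^{2}} = \frac{-25 + 8}{\left(\sqrt{2 - 4} + 16\right)^{2}} = - \frac{17}{\left(\sqrt{-2} + 16\right)^{2}} = - \frac{17}{\left(i \sqrt{2} + 16\right)^{2}} = - \frac{17}{\left(16 + i \sqrt{2}\right)^{2}}$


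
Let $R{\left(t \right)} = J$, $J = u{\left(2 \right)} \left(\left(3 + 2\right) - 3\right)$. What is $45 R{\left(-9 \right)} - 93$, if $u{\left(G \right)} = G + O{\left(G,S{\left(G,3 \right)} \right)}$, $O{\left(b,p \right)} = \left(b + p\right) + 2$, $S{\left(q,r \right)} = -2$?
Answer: $267$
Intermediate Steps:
$O{\left(b,p \right)} = 2 + b + p$
$u{\left(G \right)} = 2 G$ ($u{\left(G \right)} = G + \left(2 + G - 2\right) = G + G = 2 G$)
$J = 8$ ($J = 2 \cdot 2 \left(\left(3 + 2\right) - 3\right) = 4 \left(5 - 3\right) = 4 \cdot 2 = 8$)
$R{\left(t \right)} = 8$
$45 R{\left(-9 \right)} - 93 = 45 \cdot 8 - 93 = 360 - 93 = 267$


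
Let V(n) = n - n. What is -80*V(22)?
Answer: 0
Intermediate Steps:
V(n) = 0
-80*V(22) = -80*0 = 0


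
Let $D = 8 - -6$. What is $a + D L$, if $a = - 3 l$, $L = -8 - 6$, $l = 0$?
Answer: $-196$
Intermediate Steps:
$D = 14$ ($D = 8 + 6 = 14$)
$L = -14$ ($L = -8 - 6 = -14$)
$a = 0$ ($a = \left(-3\right) 0 = 0$)
$a + D L = 0 + 14 \left(-14\right) = 0 - 196 = -196$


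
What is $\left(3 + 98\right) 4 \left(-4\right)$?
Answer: $-1616$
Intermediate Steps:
$\left(3 + 98\right) 4 \left(-4\right) = 101 \left(-16\right) = -1616$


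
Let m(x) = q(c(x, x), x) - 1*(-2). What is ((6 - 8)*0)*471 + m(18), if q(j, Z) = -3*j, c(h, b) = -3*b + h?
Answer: 110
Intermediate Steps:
c(h, b) = h - 3*b
m(x) = 2 + 6*x (m(x) = -3*(x - 3*x) - 1*(-2) = -(-6)*x + 2 = 6*x + 2 = 2 + 6*x)
((6 - 8)*0)*471 + m(18) = ((6 - 8)*0)*471 + (2 + 6*18) = -2*0*471 + (2 + 108) = 0*471 + 110 = 0 + 110 = 110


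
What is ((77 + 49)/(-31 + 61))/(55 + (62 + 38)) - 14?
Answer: -10829/775 ≈ -13.973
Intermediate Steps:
((77 + 49)/(-31 + 61))/(55 + (62 + 38)) - 14 = (126/30)/(55 + 100) - 14 = (126*(1/30))/155 - 14 = (21/5)*(1/155) - 14 = 21/775 - 14 = -10829/775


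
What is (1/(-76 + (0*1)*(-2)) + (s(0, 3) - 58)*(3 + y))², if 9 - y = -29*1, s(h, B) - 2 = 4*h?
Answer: 30449203009/5776 ≈ 5.2717e+6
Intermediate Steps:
s(h, B) = 2 + 4*h
y = 38 (y = 9 - (-29) = 9 - 1*(-29) = 9 + 29 = 38)
(1/(-76 + (0*1)*(-2)) + (s(0, 3) - 58)*(3 + y))² = (1/(-76 + (0*1)*(-2)) + ((2 + 4*0) - 58)*(3 + 38))² = (1/(-76 + 0*(-2)) + ((2 + 0) - 58)*41)² = (1/(-76 + 0) + (2 - 58)*41)² = (1/(-76) - 56*41)² = (-1/76 - 2296)² = (-174497/76)² = 30449203009/5776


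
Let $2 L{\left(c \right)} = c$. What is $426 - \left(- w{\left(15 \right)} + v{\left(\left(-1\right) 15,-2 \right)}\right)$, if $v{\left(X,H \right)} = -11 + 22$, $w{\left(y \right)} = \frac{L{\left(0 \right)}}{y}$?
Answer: $415$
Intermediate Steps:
$L{\left(c \right)} = \frac{c}{2}$
$w{\left(y \right)} = 0$ ($w{\left(y \right)} = \frac{\frac{1}{2} \cdot 0}{y} = \frac{0}{y} = 0$)
$v{\left(X,H \right)} = 11$
$426 - \left(- w{\left(15 \right)} + v{\left(\left(-1\right) 15,-2 \right)}\right) = 426 + \left(0 - 11\right) = 426 - 11 = 415$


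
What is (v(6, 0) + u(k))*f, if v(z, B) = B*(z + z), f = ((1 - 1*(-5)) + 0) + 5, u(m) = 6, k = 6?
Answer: 66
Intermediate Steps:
f = 11 (f = ((1 + 5) + 0) + 5 = (6 + 0) + 5 = 6 + 5 = 11)
v(z, B) = 2*B*z (v(z, B) = B*(2*z) = 2*B*z)
(v(6, 0) + u(k))*f = (2*0*6 + 6)*11 = (0 + 6)*11 = 6*11 = 66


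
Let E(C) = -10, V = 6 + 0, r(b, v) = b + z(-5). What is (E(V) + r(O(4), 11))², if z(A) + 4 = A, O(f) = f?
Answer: 225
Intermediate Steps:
z(A) = -4 + A
r(b, v) = -9 + b (r(b, v) = b + (-4 - 5) = b - 9 = -9 + b)
V = 6
(E(V) + r(O(4), 11))² = (-10 + (-9 + 4))² = (-10 - 5)² = (-15)² = 225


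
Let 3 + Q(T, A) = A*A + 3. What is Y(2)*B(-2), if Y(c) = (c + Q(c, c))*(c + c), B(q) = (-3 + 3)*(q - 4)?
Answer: 0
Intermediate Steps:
B(q) = 0 (B(q) = 0*(-4 + q) = 0)
Q(T, A) = A² (Q(T, A) = -3 + (A*A + 3) = -3 + (A² + 3) = -3 + (3 + A²) = A²)
Y(c) = 2*c*(c + c²) (Y(c) = (c + c²)*(c + c) = (c + c²)*(2*c) = 2*c*(c + c²))
Y(2)*B(-2) = (2*2²*(1 + 2))*0 = (2*4*3)*0 = 24*0 = 0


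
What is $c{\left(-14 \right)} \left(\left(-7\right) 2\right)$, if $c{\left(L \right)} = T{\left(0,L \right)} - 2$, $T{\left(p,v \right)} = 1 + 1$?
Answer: $0$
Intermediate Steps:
$T{\left(p,v \right)} = 2$
$c{\left(L \right)} = 0$ ($c{\left(L \right)} = 2 - 2 = 0$)
$c{\left(-14 \right)} \left(\left(-7\right) 2\right) = 0 \left(\left(-7\right) 2\right) = 0 \left(-14\right) = 0$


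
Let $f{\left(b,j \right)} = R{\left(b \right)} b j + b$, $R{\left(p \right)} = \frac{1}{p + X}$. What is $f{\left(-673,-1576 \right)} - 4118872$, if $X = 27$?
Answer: $- \frac{1331143359}{323} \approx -4.1212 \cdot 10^{6}$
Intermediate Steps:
$R{\left(p \right)} = \frac{1}{27 + p}$ ($R{\left(p \right)} = \frac{1}{p + 27} = \frac{1}{27 + p}$)
$f{\left(b,j \right)} = b + \frac{b j}{27 + b}$ ($f{\left(b,j \right)} = \frac{b}{27 + b} j + b = \frac{b j}{27 + b} + b = b + \frac{b j}{27 + b}$)
$f{\left(-673,-1576 \right)} - 4118872 = - \frac{673 \left(27 - 673 - 1576\right)}{27 - 673} - 4118872 = \left(-673\right) \frac{1}{-646} \left(-2222\right) - 4118872 = \left(-673\right) \left(- \frac{1}{646}\right) \left(-2222\right) - 4118872 = - \frac{747703}{323} - 4118872 = - \frac{1331143359}{323}$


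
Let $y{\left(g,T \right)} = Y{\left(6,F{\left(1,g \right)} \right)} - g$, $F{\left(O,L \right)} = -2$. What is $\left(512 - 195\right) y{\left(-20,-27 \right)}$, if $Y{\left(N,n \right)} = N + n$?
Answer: $7608$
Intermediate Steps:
$y{\left(g,T \right)} = 4 - g$ ($y{\left(g,T \right)} = \left(6 - 2\right) - g = 4 - g$)
$\left(512 - 195\right) y{\left(-20,-27 \right)} = \left(512 - 195\right) \left(4 - -20\right) = 317 \left(4 + 20\right) = 317 \cdot 24 = 7608$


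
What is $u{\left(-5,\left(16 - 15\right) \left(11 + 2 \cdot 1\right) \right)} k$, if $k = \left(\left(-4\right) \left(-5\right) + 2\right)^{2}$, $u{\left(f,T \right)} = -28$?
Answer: $-13552$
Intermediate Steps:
$k = 484$ ($k = \left(20 + 2\right)^{2} = 22^{2} = 484$)
$u{\left(-5,\left(16 - 15\right) \left(11 + 2 \cdot 1\right) \right)} k = \left(-28\right) 484 = -13552$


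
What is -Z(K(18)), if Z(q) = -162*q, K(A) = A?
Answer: 2916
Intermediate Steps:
-Z(K(18)) = -(-162)*18 = -1*(-2916) = 2916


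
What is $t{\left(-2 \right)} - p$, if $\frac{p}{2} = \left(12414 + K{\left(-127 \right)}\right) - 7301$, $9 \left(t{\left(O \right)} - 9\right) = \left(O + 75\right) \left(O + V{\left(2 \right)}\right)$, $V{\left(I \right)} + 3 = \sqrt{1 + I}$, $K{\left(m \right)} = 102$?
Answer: $- \frac{94154}{9} + \frac{73 \sqrt{3}}{9} \approx -10448.0$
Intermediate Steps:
$V{\left(I \right)} = -3 + \sqrt{1 + I}$
$t{\left(O \right)} = 9 + \frac{\left(75 + O\right) \left(-3 + O + \sqrt{3}\right)}{9}$ ($t{\left(O \right)} = 9 + \frac{\left(O + 75\right) \left(O - \left(3 - \sqrt{1 + 2}\right)\right)}{9} = 9 + \frac{\left(75 + O\right) \left(O - \left(3 - \sqrt{3}\right)\right)}{9} = 9 + \frac{\left(75 + O\right) \left(-3 + O + \sqrt{3}\right)}{9}$)
$p = 10430$ ($p = 2 \left(\left(12414 + 102\right) - 7301\right) = 2 \left(12516 - 7301\right) = 2 \cdot 5215 = 10430$)
$t{\left(-2 \right)} - p = \left(-16 + 8 \left(-2\right) + \frac{\left(-2\right)^{2}}{9} + \frac{25 \sqrt{3}}{3} + \frac{1}{9} \left(-2\right) \sqrt{3}\right) - 10430 = \left(-16 - 16 + \frac{1}{9} \cdot 4 + \frac{25 \sqrt{3}}{3} - \frac{2 \sqrt{3}}{9}\right) - 10430 = \left(-16 - 16 + \frac{4}{9} + \frac{25 \sqrt{3}}{3} - \frac{2 \sqrt{3}}{9}\right) - 10430 = \left(- \frac{284}{9} + \frac{73 \sqrt{3}}{9}\right) - 10430 = - \frac{94154}{9} + \frac{73 \sqrt{3}}{9}$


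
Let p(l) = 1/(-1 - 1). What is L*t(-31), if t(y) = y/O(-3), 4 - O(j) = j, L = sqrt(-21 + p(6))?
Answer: -31*I*sqrt(86)/14 ≈ -20.534*I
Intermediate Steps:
p(l) = -1/2 (p(l) = 1/(-2) = -1/2)
L = I*sqrt(86)/2 (L = sqrt(-21 - 1/2) = sqrt(-43/2) = I*sqrt(86)/2 ≈ 4.6368*I)
O(j) = 4 - j
t(y) = y/7 (t(y) = y/(4 - 1*(-3)) = y/(4 + 3) = y/7)
L*t(-31) = (I*sqrt(86)/2)*((1/7)*(-31)) = (I*sqrt(86)/2)*(-31/7) = -31*I*sqrt(86)/14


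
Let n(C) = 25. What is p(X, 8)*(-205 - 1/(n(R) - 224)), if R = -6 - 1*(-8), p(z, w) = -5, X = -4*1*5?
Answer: 203970/199 ≈ 1025.0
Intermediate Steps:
X = -20 (X = -4*5 = -20)
R = 2 (R = -6 + 8 = 2)
p(X, 8)*(-205 - 1/(n(R) - 224)) = -5*(-205 - 1/(25 - 224)) = -5*(-205 - 1/(-199)) = -5*(-205 - 1*(-1/199)) = -5*(-205 + 1/199) = -5*(-40794/199) = 203970/199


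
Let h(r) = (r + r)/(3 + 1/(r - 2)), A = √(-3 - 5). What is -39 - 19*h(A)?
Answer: (-499*I - 82*√2)/(5*I + 6*√2) ≈ -35.866 - 37.673*I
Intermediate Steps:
A = 2*I*√2 (A = √(-8) = 2*I*√2 ≈ 2.8284*I)
h(r) = 2*r/(3 + 1/(-2 + r)) (h(r) = (2*r)/(3 + 1/(-2 + r)) = 2*r/(3 + 1/(-2 + r)))
-39 - 19*h(A) = -39 - 38*2*I*√2*(-2 + 2*I*√2)/(-5 + 3*(2*I*√2)) = -39 - 38*2*I*√2*(-2 + 2*I*√2)/(-5 + 6*I*√2) = -39 - 76*I*√2*(-2 + 2*I*√2)/(-5 + 6*I*√2)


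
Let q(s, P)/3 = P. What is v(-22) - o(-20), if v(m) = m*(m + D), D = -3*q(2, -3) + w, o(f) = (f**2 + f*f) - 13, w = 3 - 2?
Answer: -919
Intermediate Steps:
q(s, P) = 3*P
w = 1
o(f) = -13 + 2*f**2 (o(f) = (f**2 + f**2) - 13 = 2*f**2 - 13 = -13 + 2*f**2)
D = 28 (D = -9*(-3) + 1 = -3*(-9) + 1 = 27 + 1 = 28)
v(m) = m*(28 + m) (v(m) = m*(m + 28) = m*(28 + m))
v(-22) - o(-20) = -22*(28 - 22) - (-13 + 2*(-20)**2) = -22*6 - (-13 + 2*400) = -132 - (-13 + 800) = -132 - 1*787 = -132 - 787 = -919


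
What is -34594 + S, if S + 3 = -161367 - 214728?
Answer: -410692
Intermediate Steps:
S = -376098 (S = -3 + (-161367 - 214728) = -3 - 376095 = -376098)
-34594 + S = -34594 - 376098 = -410692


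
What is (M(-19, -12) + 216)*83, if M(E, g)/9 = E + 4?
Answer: 6723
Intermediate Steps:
M(E, g) = 36 + 9*E (M(E, g) = 9*(E + 4) = 9*(4 + E) = 36 + 9*E)
(M(-19, -12) + 216)*83 = ((36 + 9*(-19)) + 216)*83 = ((36 - 171) + 216)*83 = (-135 + 216)*83 = 81*83 = 6723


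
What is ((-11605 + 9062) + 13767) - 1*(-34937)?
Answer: 46161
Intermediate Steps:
((-11605 + 9062) + 13767) - 1*(-34937) = (-2543 + 13767) + 34937 = 11224 + 34937 = 46161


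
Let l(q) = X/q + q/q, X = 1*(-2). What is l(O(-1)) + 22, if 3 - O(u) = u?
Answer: 45/2 ≈ 22.500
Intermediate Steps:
O(u) = 3 - u
X = -2
l(q) = 1 - 2/q (l(q) = -2/q + q/q = -2/q + 1 = 1 - 2/q)
l(O(-1)) + 22 = (-2 + (3 - 1*(-1)))/(3 - 1*(-1)) + 22 = (-2 + (3 + 1))/(3 + 1) + 22 = (-2 + 4)/4 + 22 = (1/4)*2 + 22 = 1/2 + 22 = 45/2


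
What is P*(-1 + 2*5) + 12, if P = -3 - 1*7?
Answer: -78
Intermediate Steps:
P = -10 (P = -3 - 7 = -10)
P*(-1 + 2*5) + 12 = -10*(-1 + 2*5) + 12 = -10*(-1 + 10) + 12 = -10*9 + 12 = -90 + 12 = -78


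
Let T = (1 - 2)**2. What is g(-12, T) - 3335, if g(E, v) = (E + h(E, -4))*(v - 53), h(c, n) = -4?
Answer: -2503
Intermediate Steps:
T = 1 (T = (-1)**2 = 1)
g(E, v) = (-53 + v)*(-4 + E) (g(E, v) = (E - 4)*(v - 53) = (-4 + E)*(-53 + v) = (-53 + v)*(-4 + E))
g(-12, T) - 3335 = (212 - 53*(-12) - 4*1 - 12*1) - 3335 = (212 + 636 - 4 - 12) - 3335 = 832 - 3335 = -2503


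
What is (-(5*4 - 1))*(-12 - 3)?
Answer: 285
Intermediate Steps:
(-(5*4 - 1))*(-12 - 3) = -(20 - 1)*(-15) = -1*19*(-15) = -19*(-15) = 285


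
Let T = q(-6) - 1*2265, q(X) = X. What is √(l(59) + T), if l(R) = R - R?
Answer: I*√2271 ≈ 47.655*I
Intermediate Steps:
l(R) = 0
T = -2271 (T = -6 - 1*2265 = -6 - 2265 = -2271)
√(l(59) + T) = √(0 - 2271) = √(-2271) = I*√2271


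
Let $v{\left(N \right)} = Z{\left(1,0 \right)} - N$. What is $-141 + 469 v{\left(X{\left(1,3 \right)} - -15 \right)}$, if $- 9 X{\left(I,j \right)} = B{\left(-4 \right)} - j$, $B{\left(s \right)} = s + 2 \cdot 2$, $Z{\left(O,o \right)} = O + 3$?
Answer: $- \frac{16369}{3} \approx -5456.3$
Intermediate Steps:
$Z{\left(O,o \right)} = 3 + O$
$B{\left(s \right)} = 4 + s$ ($B{\left(s \right)} = s + 4 = 4 + s$)
$X{\left(I,j \right)} = \frac{j}{9}$ ($X{\left(I,j \right)} = - \frac{\left(4 - 4\right) - j}{9} = - \frac{0 - j}{9} = - \frac{\left(-1\right) j}{9} = \frac{j}{9}$)
$v{\left(N \right)} = 4 - N$ ($v{\left(N \right)} = \left(3 + 1\right) - N = 4 - N$)
$-141 + 469 v{\left(X{\left(1,3 \right)} - -15 \right)} = -141 + 469 \left(4 - \left(\frac{1}{9} \cdot 3 - -15\right)\right) = -141 + 469 \left(4 - \left(\frac{1}{3} + 15\right)\right) = -141 + 469 \left(4 - \frac{46}{3}\right) = -141 + 469 \left(- \frac{34}{3}\right) = -141 - \frac{15946}{3} = - \frac{16369}{3}$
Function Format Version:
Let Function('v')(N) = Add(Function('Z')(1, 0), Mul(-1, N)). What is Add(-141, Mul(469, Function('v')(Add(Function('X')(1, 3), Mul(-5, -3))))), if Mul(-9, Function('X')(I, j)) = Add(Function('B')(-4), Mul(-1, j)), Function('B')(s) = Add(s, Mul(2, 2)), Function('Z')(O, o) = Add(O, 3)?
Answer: Rational(-16369, 3) ≈ -5456.3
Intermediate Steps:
Function('Z')(O, o) = Add(3, O)
Function('B')(s) = Add(4, s) (Function('B')(s) = Add(s, 4) = Add(4, s))
Function('X')(I, j) = Mul(Rational(1, 9), j) (Function('X')(I, j) = Mul(Rational(-1, 9), Add(Add(4, -4), Mul(-1, j))) = Mul(Rational(-1, 9), Add(0, Mul(-1, j))) = Mul(Rational(-1, 9), Mul(-1, j)) = Mul(Rational(1, 9), j))
Function('v')(N) = Add(4, Mul(-1, N)) (Function('v')(N) = Add(Add(3, 1), Mul(-1, N)) = Add(4, Mul(-1, N)))
Add(-141, Mul(469, Function('v')(Add(Function('X')(1, 3), Mul(-5, -3))))) = Add(-141, Mul(469, Add(4, Mul(-1, Add(Mul(Rational(1, 9), 3), Mul(-5, -3)))))) = Add(-141, Mul(469, Add(4, Mul(-1, Add(Rational(1, 3), 15))))) = Add(-141, Mul(469, Add(4, Mul(-1, Rational(46, 3))))) = Add(-141, Mul(469, Add(4, Rational(-46, 3)))) = Add(-141, Mul(469, Rational(-34, 3))) = Add(-141, Rational(-15946, 3)) = Rational(-16369, 3)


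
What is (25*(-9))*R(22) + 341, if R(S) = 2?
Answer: -109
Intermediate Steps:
(25*(-9))*R(22) + 341 = (25*(-9))*2 + 341 = -225*2 + 341 = -450 + 341 = -109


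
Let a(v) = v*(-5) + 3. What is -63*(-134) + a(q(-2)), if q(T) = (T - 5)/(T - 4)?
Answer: 50635/6 ≈ 8439.2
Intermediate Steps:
q(T) = (-5 + T)/(-4 + T)
a(v) = 3 - 5*v (a(v) = -5*v + 3 = 3 - 5*v)
-63*(-134) + a(q(-2)) = -63*(-134) + (3 - 5*(-5 - 2)/(-4 - 2)) = 8442 + (3 - 5*(-7)/(-6)) = 8442 + (3 - (-5)*(-7)/6) = 8442 + (3 - 5*7/6) = 8442 + (3 - 35/6) = 8442 - 17/6 = 50635/6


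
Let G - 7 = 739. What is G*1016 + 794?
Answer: 758730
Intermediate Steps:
G = 746 (G = 7 + 739 = 746)
G*1016 + 794 = 746*1016 + 794 = 757936 + 794 = 758730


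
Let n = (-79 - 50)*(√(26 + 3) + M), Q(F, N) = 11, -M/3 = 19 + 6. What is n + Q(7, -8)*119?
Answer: 10984 - 129*√29 ≈ 10289.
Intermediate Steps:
M = -75 (M = -3*(19 + 6) = -3*25 = -75)
n = 9675 - 129*√29 (n = (-79 - 50)*(√(26 + 3) - 75) = -129*(√29 - 75) = -129*(-75 + √29) = 9675 - 129*√29 ≈ 8980.3)
n + Q(7, -8)*119 = (9675 - 129*√29) + 11*119 = (9675 - 129*√29) + 1309 = 10984 - 129*√29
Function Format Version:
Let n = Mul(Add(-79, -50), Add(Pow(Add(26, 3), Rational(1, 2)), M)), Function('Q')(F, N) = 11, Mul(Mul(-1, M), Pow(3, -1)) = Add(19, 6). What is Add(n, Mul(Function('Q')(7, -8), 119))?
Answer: Add(10984, Mul(-129, Pow(29, Rational(1, 2)))) ≈ 10289.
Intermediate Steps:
M = -75 (M = Mul(-3, Add(19, 6)) = Mul(-3, 25) = -75)
n = Add(9675, Mul(-129, Pow(29, Rational(1, 2)))) (n = Mul(Add(-79, -50), Add(Pow(Add(26, 3), Rational(1, 2)), -75)) = Mul(-129, Add(Pow(29, Rational(1, 2)), -75)) = Mul(-129, Add(-75, Pow(29, Rational(1, 2)))) = Add(9675, Mul(-129, Pow(29, Rational(1, 2)))) ≈ 8980.3)
Add(n, Mul(Function('Q')(7, -8), 119)) = Add(Add(9675, Mul(-129, Pow(29, Rational(1, 2)))), Mul(11, 119)) = Add(Add(9675, Mul(-129, Pow(29, Rational(1, 2)))), 1309) = Add(10984, Mul(-129, Pow(29, Rational(1, 2))))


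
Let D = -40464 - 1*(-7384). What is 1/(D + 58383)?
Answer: 1/25303 ≈ 3.9521e-5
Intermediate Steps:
D = -33080 (D = -40464 + 7384 = -33080)
1/(D + 58383) = 1/(-33080 + 58383) = 1/25303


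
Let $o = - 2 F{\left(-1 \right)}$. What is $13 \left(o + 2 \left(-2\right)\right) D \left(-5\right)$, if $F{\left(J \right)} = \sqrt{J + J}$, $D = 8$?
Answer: $2080 + 1040 i \sqrt{2} \approx 2080.0 + 1470.8 i$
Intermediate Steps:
$F{\left(J \right)} = \sqrt{2} \sqrt{J}$ ($F{\left(J \right)} = \sqrt{2 J} = \sqrt{2} \sqrt{J}$)
$o = - 2 i \sqrt{2}$ ($o = - 2 \sqrt{2} \sqrt{-1} = - 2 \sqrt{2} i = - 2 i \sqrt{2} \approx - 2.8284 i$)
$13 \left(o + 2 \left(-2\right)\right) D \left(-5\right) = 13 \left(- 2 i \sqrt{2} + 2 \left(-2\right)\right) 8 \left(-5\right) = 13 \left(- 2 i \sqrt{2} - 4\right) 8 \left(-5\right) = 13 \left(-4 - 2 i \sqrt{2}\right) 8 \left(-5\right) = \left(-52 - 26 i \sqrt{2}\right) 8 \left(-5\right) = \left(-416 - 208 i \sqrt{2}\right) \left(-5\right) = 2080 + 1040 i \sqrt{2}$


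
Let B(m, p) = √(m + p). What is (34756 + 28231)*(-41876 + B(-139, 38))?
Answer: -2637643612 + 62987*I*√101 ≈ -2.6376e+9 + 6.3301e+5*I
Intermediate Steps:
(34756 + 28231)*(-41876 + B(-139, 38)) = (34756 + 28231)*(-41876 + √(-139 + 38)) = 62987*(-41876 + √(-101)) = 62987*(-41876 + I*√101) = -2637643612 + 62987*I*√101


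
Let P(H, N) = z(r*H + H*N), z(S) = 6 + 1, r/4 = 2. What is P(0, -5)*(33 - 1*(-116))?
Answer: 1043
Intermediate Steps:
r = 8 (r = 4*2 = 8)
z(S) = 7
P(H, N) = 7
P(0, -5)*(33 - 1*(-116)) = 7*(33 - 1*(-116)) = 7*(33 + 116) = 7*149 = 1043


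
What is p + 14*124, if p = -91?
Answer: 1645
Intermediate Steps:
p + 14*124 = -91 + 14*124 = -91 + 1736 = 1645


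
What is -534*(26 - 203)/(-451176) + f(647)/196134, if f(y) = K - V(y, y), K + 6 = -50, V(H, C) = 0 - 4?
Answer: -1546804547/7374246132 ≈ -0.20976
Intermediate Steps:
V(H, C) = -4
K = -56 (K = -6 - 50 = -56)
f(y) = -52 (f(y) = -56 - 1*(-4) = -56 + 4 = -52)
-534*(26 - 203)/(-451176) + f(647)/196134 = -534*(26 - 203)/(-451176) - 52/196134 = -534*(-177)*(-1/451176) - 52*1/196134 = 94518*(-1/451176) - 26/98067 = -15753/75196 - 26/98067 = -1546804547/7374246132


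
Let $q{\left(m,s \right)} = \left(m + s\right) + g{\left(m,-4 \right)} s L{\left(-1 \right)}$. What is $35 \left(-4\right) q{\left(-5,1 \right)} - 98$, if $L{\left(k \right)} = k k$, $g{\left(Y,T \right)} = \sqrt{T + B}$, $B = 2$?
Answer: $462 - 140 i \sqrt{2} \approx 462.0 - 197.99 i$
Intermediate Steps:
$g{\left(Y,T \right)} = \sqrt{2 + T}$ ($g{\left(Y,T \right)} = \sqrt{T + 2} = \sqrt{2 + T}$)
$L{\left(k \right)} = k^{2}$
$q{\left(m,s \right)} = m + s + i s \sqrt{2}$ ($q{\left(m,s \right)} = \left(m + s\right) + \sqrt{2 - 4} s \left(-1\right)^{2} = \left(m + s\right) + \sqrt{-2} s 1 = \left(m + s\right) + i \sqrt{2} s 1 = \left(m + s\right) + i s \sqrt{2} \cdot 1 = \left(m + s\right) + i s \sqrt{2} = m + s + i s \sqrt{2}$)
$35 \left(-4\right) q{\left(-5,1 \right)} - 98 = 35 \left(-4\right) \left(-5 + 1 + i 1 \sqrt{2}\right) - 98 = - 140 \left(-5 + 1 + i \sqrt{2}\right) - 98 = - 140 \left(-4 + i \sqrt{2}\right) - 98 = \left(560 - 140 i \sqrt{2}\right) - 98 = 462 - 140 i \sqrt{2}$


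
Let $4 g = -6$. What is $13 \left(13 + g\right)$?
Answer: $\frac{299}{2} \approx 149.5$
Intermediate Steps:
$g = - \frac{3}{2}$ ($g = \frac{1}{4} \left(-6\right) = - \frac{3}{2} \approx -1.5$)
$13 \left(13 + g\right) = 13 \left(13 - \frac{3}{2}\right) = 13 \cdot \frac{23}{2} = \frac{299}{2}$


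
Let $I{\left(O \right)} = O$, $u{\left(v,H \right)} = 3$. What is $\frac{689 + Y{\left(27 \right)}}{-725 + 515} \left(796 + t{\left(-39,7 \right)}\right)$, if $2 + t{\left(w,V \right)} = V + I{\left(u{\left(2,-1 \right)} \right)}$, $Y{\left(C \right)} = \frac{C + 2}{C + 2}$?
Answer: $- \frac{18492}{7} \approx -2641.7$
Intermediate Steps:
$Y{\left(C \right)} = 1$ ($Y{\left(C \right)} = \frac{2 + C}{2 + C} = 1$)
$t{\left(w,V \right)} = 1 + V$ ($t{\left(w,V \right)} = -2 + \left(V + 3\right) = -2 + \left(3 + V\right) = 1 + V$)
$\frac{689 + Y{\left(27 \right)}}{-725 + 515} \left(796 + t{\left(-39,7 \right)}\right) = \frac{689 + 1}{-725 + 515} \left(796 + \left(1 + 7\right)\right) = \frac{690}{-210} \left(796 + 8\right) = 690 \left(- \frac{1}{210}\right) 804 = \left(- \frac{23}{7}\right) 804 = - \frac{18492}{7}$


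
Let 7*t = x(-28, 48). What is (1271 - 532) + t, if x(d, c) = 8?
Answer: 5181/7 ≈ 740.14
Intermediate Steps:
t = 8/7 (t = (⅐)*8 = 8/7 ≈ 1.1429)
(1271 - 532) + t = (1271 - 532) + 8/7 = 739 + 8/7 = 5181/7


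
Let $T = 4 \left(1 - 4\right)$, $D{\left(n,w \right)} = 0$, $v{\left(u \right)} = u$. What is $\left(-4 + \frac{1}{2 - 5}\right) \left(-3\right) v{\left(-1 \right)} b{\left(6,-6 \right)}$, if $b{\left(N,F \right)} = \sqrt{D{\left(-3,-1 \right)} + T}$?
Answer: $- 26 i \sqrt{3} \approx - 45.033 i$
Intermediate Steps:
$T = -12$ ($T = 4 \left(-3\right) = -12$)
$b{\left(N,F \right)} = 2 i \sqrt{3}$ ($b{\left(N,F \right)} = \sqrt{0 - 12} = \sqrt{-12} = 2 i \sqrt{3}$)
$\left(-4 + \frac{1}{2 - 5}\right) \left(-3\right) v{\left(-1 \right)} b{\left(6,-6 \right)} = \left(-4 + \frac{1}{2 - 5}\right) \left(-3\right) \left(-1\right) 2 i \sqrt{3} = \left(-4 + \frac{1}{-3}\right) \left(-3\right) \left(-1\right) 2 i \sqrt{3} = \left(-4 - \frac{1}{3}\right) \left(-3\right) \left(-1\right) 2 i \sqrt{3} = \left(- \frac{13}{3}\right) \left(-3\right) \left(-1\right) 2 i \sqrt{3} = 13 \left(-1\right) 2 i \sqrt{3} = - 13 \cdot 2 i \sqrt{3} = - 26 i \sqrt{3}$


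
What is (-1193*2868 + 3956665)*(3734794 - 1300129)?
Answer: 1302889062765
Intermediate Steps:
(-1193*2868 + 3956665)*(3734794 - 1300129) = (-3421524 + 3956665)*2434665 = 535141*2434665 = 1302889062765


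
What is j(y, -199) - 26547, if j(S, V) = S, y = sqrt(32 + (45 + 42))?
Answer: -26547 + sqrt(119) ≈ -26536.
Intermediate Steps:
y = sqrt(119) (y = sqrt(32 + 87) = sqrt(119) ≈ 10.909)
j(y, -199) - 26547 = sqrt(119) - 26547 = -26547 + sqrt(119)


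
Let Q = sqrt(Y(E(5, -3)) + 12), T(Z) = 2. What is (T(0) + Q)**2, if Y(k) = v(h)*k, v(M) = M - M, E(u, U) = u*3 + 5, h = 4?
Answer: 16 + 8*sqrt(3) ≈ 29.856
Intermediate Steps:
E(u, U) = 5 + 3*u (E(u, U) = 3*u + 5 = 5 + 3*u)
v(M) = 0
Y(k) = 0 (Y(k) = 0*k = 0)
Q = 2*sqrt(3) (Q = sqrt(0 + 12) = sqrt(12) = 2*sqrt(3) ≈ 3.4641)
(T(0) + Q)**2 = (2 + 2*sqrt(3))**2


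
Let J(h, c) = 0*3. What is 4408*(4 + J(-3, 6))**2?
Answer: 70528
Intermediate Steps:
J(h, c) = 0
4408*(4 + J(-3, 6))**2 = 4408*(4 + 0)**2 = 4408*4**2 = 4408*16 = 70528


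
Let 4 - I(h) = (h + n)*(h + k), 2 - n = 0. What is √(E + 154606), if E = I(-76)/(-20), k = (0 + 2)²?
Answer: √3871805/5 ≈ 393.54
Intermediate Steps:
n = 2 (n = 2 - 1*0 = 2 + 0 = 2)
k = 4 (k = 2² = 4)
I(h) = 4 - (2 + h)*(4 + h) (I(h) = 4 - (h + 2)*(h + 4) = 4 - (2 + h)*(4 + h))
E = 1331/5 (E = (-4 - 1*(-76)² - 6*(-76))/(-20) = (-4 - 1*5776 + 456)*(-1/20) = (-4 - 5776 + 456)*(-1/20) = -5324*(-1/20) = 1331/5 ≈ 266.20)
√(E + 154606) = √(1331/5 + 154606) = √(774361/5) = √3871805/5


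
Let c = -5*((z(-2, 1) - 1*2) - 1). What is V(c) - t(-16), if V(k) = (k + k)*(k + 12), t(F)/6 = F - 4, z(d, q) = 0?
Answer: 930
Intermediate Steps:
t(F) = -24 + 6*F (t(F) = 6*(F - 4) = 6*(-4 + F) = -24 + 6*F)
c = 15 (c = -5*((0 - 1*2) - 1) = -5*((0 - 2) - 1) = -5*(-2 - 1) = -5*(-3) = 15)
V(k) = 2*k*(12 + k) (V(k) = (2*k)*(12 + k) = 2*k*(12 + k))
V(c) - t(-16) = 2*15*(12 + 15) - (-24 + 6*(-16)) = 2*15*27 - (-24 - 96) = 810 - 1*(-120) = 810 + 120 = 930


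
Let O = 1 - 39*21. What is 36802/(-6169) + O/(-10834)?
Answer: -196833313/33417473 ≈ -5.8901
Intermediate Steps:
O = -818 (O = 1 - 819 = -818)
36802/(-6169) + O/(-10834) = 36802/(-6169) - 818/(-10834) = 36802*(-1/6169) - 818*(-1/10834) = -36802/6169 + 409/5417 = -196833313/33417473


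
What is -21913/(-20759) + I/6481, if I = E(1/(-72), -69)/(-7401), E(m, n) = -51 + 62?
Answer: 1051076122004/995723723679 ≈ 1.0556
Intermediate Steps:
E(m, n) = 11
I = -11/7401 (I = 11/(-7401) = 11*(-1/7401) = -11/7401 ≈ -0.0014863)
-21913/(-20759) + I/6481 = -21913/(-20759) - 11/7401/6481 = -21913*(-1/20759) - 11/7401*1/6481 = 21913/20759 - 11/47965881 = 1051076122004/995723723679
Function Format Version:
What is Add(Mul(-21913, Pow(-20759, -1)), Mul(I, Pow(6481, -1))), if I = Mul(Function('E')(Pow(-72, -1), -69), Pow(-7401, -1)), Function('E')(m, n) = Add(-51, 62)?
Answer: Rational(1051076122004, 995723723679) ≈ 1.0556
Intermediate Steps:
Function('E')(m, n) = 11
I = Rational(-11, 7401) (I = Mul(11, Pow(-7401, -1)) = Mul(11, Rational(-1, 7401)) = Rational(-11, 7401) ≈ -0.0014863)
Add(Mul(-21913, Pow(-20759, -1)), Mul(I, Pow(6481, -1))) = Add(Mul(-21913, Pow(-20759, -1)), Mul(Rational(-11, 7401), Pow(6481, -1))) = Add(Mul(-21913, Rational(-1, 20759)), Mul(Rational(-11, 7401), Rational(1, 6481))) = Add(Rational(21913, 20759), Rational(-11, 47965881)) = Rational(1051076122004, 995723723679)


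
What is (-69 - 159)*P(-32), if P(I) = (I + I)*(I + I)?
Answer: -933888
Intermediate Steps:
P(I) = 4*I² (P(I) = (2*I)*(2*I) = 4*I²)
(-69 - 159)*P(-32) = (-69 - 159)*(4*(-32)²) = -912*1024 = -228*4096 = -933888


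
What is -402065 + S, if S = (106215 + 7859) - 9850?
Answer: -297841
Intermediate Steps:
S = 104224 (S = 114074 - 9850 = 104224)
-402065 + S = -402065 + 104224 = -297841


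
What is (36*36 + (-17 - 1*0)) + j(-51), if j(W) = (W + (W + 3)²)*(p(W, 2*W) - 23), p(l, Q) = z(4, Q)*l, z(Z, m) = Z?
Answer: -510152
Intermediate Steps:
p(l, Q) = 4*l
j(W) = (-23 + 4*W)*(W + (3 + W)²) (j(W) = (W + (W + 3)²)*(4*W - 23) = (W + (3 + W)²)*(-23 + 4*W) = (-23 + 4*W)*(W + (3 + W)²))
(36*36 + (-17 - 1*0)) + j(-51) = (36*36 + (-17 - 1*0)) + (-207 - 125*(-51) + 4*(-51)³ + 5*(-51)²) = (1296 + (-17 + 0)) + (-207 + 6375 + 4*(-132651) + 5*2601) = (1296 - 17) + (-207 + 6375 - 530604 + 13005) = 1279 - 511431 = -510152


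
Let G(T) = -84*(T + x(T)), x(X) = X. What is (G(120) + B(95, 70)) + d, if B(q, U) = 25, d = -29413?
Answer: -49548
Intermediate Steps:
G(T) = -168*T (G(T) = -84*(T + T) = -168*T)
(G(120) + B(95, 70)) + d = (-168*120 + 25) - 29413 = (-20160 + 25) - 29413 = -20135 - 29413 = -49548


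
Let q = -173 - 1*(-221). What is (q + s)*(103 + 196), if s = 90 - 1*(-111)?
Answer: 74451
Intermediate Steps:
q = 48 (q = -173 + 221 = 48)
s = 201 (s = 90 + 111 = 201)
(q + s)*(103 + 196) = (48 + 201)*(103 + 196) = 249*299 = 74451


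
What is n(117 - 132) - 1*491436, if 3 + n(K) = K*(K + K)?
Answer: -490989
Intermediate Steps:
n(K) = -3 + 2*K**2 (n(K) = -3 + K*(K + K) = -3 + K*(2*K) = -3 + 2*K**2)
n(117 - 132) - 1*491436 = (-3 + 2*(117 - 132)**2) - 1*491436 = (-3 + 2*(-15)**2) - 491436 = (-3 + 2*225) - 491436 = (-3 + 450) - 491436 = 447 - 491436 = -490989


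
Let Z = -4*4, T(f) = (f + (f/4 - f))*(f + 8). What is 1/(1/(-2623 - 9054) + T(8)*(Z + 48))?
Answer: 11677/11957247 ≈ 0.00097656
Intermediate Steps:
T(f) = f*(8 + f)/4 (T(f) = (f + (f*(¼) - f))*(8 + f) = (f + (f/4 - f))*(8 + f) = (f - 3*f/4)*(8 + f) = (f/4)*(8 + f) = f*(8 + f)/4)
Z = -16
1/(1/(-2623 - 9054) + T(8)*(Z + 48)) = 1/(1/(-2623 - 9054) + ((¼)*8*(8 + 8))*(-16 + 48)) = 1/(1/(-11677) + ((¼)*8*16)*32) = 1/(-1/11677 + 32*32) = 1/(-1/11677 + 1024) = 1/(11957247/11677) = 11677/11957247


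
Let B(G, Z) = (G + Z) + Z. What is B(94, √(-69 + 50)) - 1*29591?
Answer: -29497 + 2*I*√19 ≈ -29497.0 + 8.7178*I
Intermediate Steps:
B(G, Z) = G + 2*Z
B(94, √(-69 + 50)) - 1*29591 = (94 + 2*√(-69 + 50)) - 1*29591 = (94 + 2*√(-19)) - 29591 = (94 + 2*(I*√19)) - 29591 = (94 + 2*I*√19) - 29591 = -29497 + 2*I*√19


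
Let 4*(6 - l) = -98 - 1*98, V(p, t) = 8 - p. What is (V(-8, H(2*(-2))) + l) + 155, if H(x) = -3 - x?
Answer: 226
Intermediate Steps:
l = 55 (l = 6 - (-98 - 1*98)/4 = 6 - (-98 - 98)/4 = 6 - 1/4*(-196) = 6 + 49 = 55)
(V(-8, H(2*(-2))) + l) + 155 = ((8 - 1*(-8)) + 55) + 155 = ((8 + 8) + 55) + 155 = (16 + 55) + 155 = 71 + 155 = 226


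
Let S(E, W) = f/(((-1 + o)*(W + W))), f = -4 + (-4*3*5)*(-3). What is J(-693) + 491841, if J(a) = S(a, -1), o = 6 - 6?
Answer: 491929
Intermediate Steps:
o = 0
f = 176 (f = -4 - 12*5*(-3) = -4 - 60*(-3) = -4 + 180 = 176)
S(E, W) = -88/W (S(E, W) = 176/(((-1 + 0)*(W + W))) = 176/((-2*W)) = 176*(-1/(2*W)) = -88/W)
J(a) = 88 (J(a) = -88/(-1) = -88*(-1) = 88)
J(-693) + 491841 = 88 + 491841 = 491929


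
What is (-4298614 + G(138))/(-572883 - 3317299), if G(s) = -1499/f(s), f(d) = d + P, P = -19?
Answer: 511536565/462931658 ≈ 1.1050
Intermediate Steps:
f(d) = -19 + d (f(d) = d - 19 = -19 + d)
G(s) = -1499/(-19 + s)
(-4298614 + G(138))/(-572883 - 3317299) = (-4298614 - 1499/(-19 + 138))/(-572883 - 3317299) = (-4298614 - 1499/119)/(-3890182) = (-4298614 - 1499*1/119)*(-1/3890182) = (-4298614 - 1499/119)*(-1/3890182) = -511536565/119*(-1/3890182) = 511536565/462931658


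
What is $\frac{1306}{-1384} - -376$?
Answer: $\frac{259539}{692} \approx 375.06$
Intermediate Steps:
$\frac{1306}{-1384} - -376 = 1306 \left(- \frac{1}{1384}\right) + \left(-232 + 608\right) = - \frac{653}{692} + 376 = \frac{259539}{692}$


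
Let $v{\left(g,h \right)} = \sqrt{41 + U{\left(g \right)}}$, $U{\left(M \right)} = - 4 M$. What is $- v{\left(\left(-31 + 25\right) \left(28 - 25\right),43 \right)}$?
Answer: $- \sqrt{113} \approx -10.63$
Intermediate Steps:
$v{\left(g,h \right)} = \sqrt{41 - 4 g}$
$- v{\left(\left(-31 + 25\right) \left(28 - 25\right),43 \right)} = - \sqrt{41 - 4 \left(-31 + 25\right) \left(28 - 25\right)} = - \sqrt{41 - 4 \left(\left(-6\right) 3\right)} = - \sqrt{41 - -72} = - \sqrt{41 + 72} = - \sqrt{113}$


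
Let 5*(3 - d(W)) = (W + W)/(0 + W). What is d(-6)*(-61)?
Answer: -793/5 ≈ -158.60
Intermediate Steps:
d(W) = 13/5 (d(W) = 3 - (W + W)/(5*(0 + W)) = 3 - 2*W/(5*W) = 3 - ⅕*2 = 3 - ⅖ = 13/5)
d(-6)*(-61) = (13/5)*(-61) = -793/5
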